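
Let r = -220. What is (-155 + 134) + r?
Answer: -241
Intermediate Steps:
(-155 + 134) + r = (-155 + 134) - 220 = -21 - 220 = -241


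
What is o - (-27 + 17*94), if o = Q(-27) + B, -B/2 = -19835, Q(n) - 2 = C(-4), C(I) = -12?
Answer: 38089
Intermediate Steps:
Q(n) = -10 (Q(n) = 2 - 12 = -10)
B = 39670 (B = -2*(-19835) = 39670)
o = 39660 (o = -10 + 39670 = 39660)
o - (-27 + 17*94) = 39660 - (-27 + 17*94) = 39660 - (-27 + 1598) = 39660 - 1*1571 = 39660 - 1571 = 38089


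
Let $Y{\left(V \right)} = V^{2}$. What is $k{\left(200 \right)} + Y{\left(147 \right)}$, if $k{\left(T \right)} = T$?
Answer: $21809$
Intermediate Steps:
$k{\left(200 \right)} + Y{\left(147 \right)} = 200 + 147^{2} = 200 + 21609 = 21809$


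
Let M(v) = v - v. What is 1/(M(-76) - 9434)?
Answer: -1/9434 ≈ -0.00010600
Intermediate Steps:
M(v) = 0
1/(M(-76) - 9434) = 1/(0 - 9434) = 1/(-9434) = -1/9434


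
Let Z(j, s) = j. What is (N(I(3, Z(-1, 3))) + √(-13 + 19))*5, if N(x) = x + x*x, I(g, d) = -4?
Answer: 60 + 5*√6 ≈ 72.247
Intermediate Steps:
N(x) = x + x²
(N(I(3, Z(-1, 3))) + √(-13 + 19))*5 = (-4*(1 - 4) + √(-13 + 19))*5 = (-4*(-3) + √6)*5 = (12 + √6)*5 = 60 + 5*√6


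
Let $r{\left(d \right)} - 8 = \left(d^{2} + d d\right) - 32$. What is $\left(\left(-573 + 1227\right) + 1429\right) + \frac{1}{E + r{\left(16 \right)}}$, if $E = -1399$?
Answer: $\frac{1897612}{911} \approx 2083.0$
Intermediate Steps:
$r{\left(d \right)} = -24 + 2 d^{2}$ ($r{\left(d \right)} = 8 - \left(32 - d^{2} - d d\right) = 8 + \left(\left(d^{2} + d^{2}\right) - 32\right) = 8 + \left(2 d^{2} - 32\right) = 8 + \left(-32 + 2 d^{2}\right) = -24 + 2 d^{2}$)
$\left(\left(-573 + 1227\right) + 1429\right) + \frac{1}{E + r{\left(16 \right)}} = \left(\left(-573 + 1227\right) + 1429\right) + \frac{1}{-1399 - \left(24 - 2 \cdot 16^{2}\right)} = \left(654 + 1429\right) + \frac{1}{-1399 + \left(-24 + 2 \cdot 256\right)} = 2083 + \frac{1}{-1399 + \left(-24 + 512\right)} = 2083 + \frac{1}{-1399 + 488} = 2083 + \frac{1}{-911} = 2083 - \frac{1}{911} = \frac{1897612}{911}$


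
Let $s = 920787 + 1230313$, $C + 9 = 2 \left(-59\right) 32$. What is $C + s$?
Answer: $2147315$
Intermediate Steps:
$C = -3785$ ($C = -9 + 2 \left(-59\right) 32 = -9 - 3776 = -3785$)
$s = 2151100$
$C + s = -3785 + 2151100 = 2147315$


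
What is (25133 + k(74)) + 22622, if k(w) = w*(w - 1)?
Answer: 53157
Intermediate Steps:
k(w) = w*(-1 + w)
(25133 + k(74)) + 22622 = (25133 + 74*(-1 + 74)) + 22622 = (25133 + 74*73) + 22622 = (25133 + 5402) + 22622 = 30535 + 22622 = 53157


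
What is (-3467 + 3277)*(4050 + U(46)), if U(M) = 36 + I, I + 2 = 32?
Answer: -782040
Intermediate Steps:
I = 30 (I = -2 + 32 = 30)
U(M) = 66 (U(M) = 36 + 30 = 66)
(-3467 + 3277)*(4050 + U(46)) = (-3467 + 3277)*(4050 + 66) = -190*4116 = -782040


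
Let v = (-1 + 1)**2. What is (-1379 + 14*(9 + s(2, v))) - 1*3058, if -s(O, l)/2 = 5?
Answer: -4451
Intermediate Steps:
v = 0 (v = 0**2 = 0)
s(O, l) = -10 (s(O, l) = -2*5 = -10)
(-1379 + 14*(9 + s(2, v))) - 1*3058 = (-1379 + 14*(9 - 10)) - 1*3058 = (-1379 + 14*(-1)) - 3058 = (-1379 - 14) - 3058 = -1393 - 3058 = -4451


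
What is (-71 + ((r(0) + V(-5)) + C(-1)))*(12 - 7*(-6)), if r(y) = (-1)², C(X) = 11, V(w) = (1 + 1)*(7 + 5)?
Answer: -1890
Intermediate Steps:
V(w) = 24 (V(w) = 2*12 = 24)
r(y) = 1
(-71 + ((r(0) + V(-5)) + C(-1)))*(12 - 7*(-6)) = (-71 + ((1 + 24) + 11))*(12 - 7*(-6)) = (-71 + (25 + 11))*(12 + 42) = (-71 + 36)*54 = -35*54 = -1890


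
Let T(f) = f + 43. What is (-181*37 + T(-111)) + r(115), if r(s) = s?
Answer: -6650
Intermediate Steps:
T(f) = 43 + f
(-181*37 + T(-111)) + r(115) = (-181*37 + (43 - 111)) + 115 = (-6697 - 68) + 115 = -6765 + 115 = -6650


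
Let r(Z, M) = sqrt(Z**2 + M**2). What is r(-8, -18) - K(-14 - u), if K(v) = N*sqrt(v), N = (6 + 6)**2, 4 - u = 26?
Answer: -288*sqrt(2) + 2*sqrt(97) ≈ -387.60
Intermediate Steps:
u = -22 (u = 4 - 1*26 = 4 - 26 = -22)
N = 144 (N = 12**2 = 144)
r(Z, M) = sqrt(M**2 + Z**2)
K(v) = 144*sqrt(v)
r(-8, -18) - K(-14 - u) = sqrt((-18)**2 + (-8)**2) - 144*sqrt(-14 - 1*(-22)) = sqrt(324 + 64) - 144*sqrt(-14 + 22) = sqrt(388) - 144*sqrt(8) = 2*sqrt(97) - 144*2*sqrt(2) = 2*sqrt(97) - 288*sqrt(2) = -288*sqrt(2) + 2*sqrt(97)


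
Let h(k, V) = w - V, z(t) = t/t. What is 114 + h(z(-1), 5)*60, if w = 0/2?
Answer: -186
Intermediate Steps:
w = 0 (w = 0*(½) = 0)
z(t) = 1
h(k, V) = -V (h(k, V) = 0 - V = -V)
114 + h(z(-1), 5)*60 = 114 - 1*5*60 = 114 - 5*60 = 114 - 300 = -186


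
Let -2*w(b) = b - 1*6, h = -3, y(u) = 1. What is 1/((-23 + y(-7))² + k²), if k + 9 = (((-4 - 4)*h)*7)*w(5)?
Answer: 1/6109 ≈ 0.00016369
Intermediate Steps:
w(b) = 3 - b/2 (w(b) = -(b - 1*6)/2 = -(b - 6)/2 = -(-6 + b)/2 = 3 - b/2)
k = 75 (k = -9 + (((-4 - 4)*(-3))*7)*(3 - ½*5) = -9 + (-8*(-3)*7)*(3 - 5/2) = -9 + (24*7)*(½) = -9 + 168*(½) = -9 + 84 = 75)
1/((-23 + y(-7))² + k²) = 1/((-23 + 1)² + 75²) = 1/((-22)² + 5625) = 1/(484 + 5625) = 1/6109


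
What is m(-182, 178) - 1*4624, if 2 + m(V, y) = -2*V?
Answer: -4262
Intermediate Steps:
m(V, y) = -2 - 2*V
m(-182, 178) - 1*4624 = (-2 - 2*(-182)) - 1*4624 = (-2 + 364) - 4624 = 362 - 4624 = -4262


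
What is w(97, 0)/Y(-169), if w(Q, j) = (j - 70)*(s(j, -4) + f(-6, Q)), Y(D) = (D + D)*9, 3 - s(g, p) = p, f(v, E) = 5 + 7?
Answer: 665/1521 ≈ 0.43721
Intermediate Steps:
f(v, E) = 12
s(g, p) = 3 - p
Y(D) = 18*D (Y(D) = (2*D)*9 = 18*D)
w(Q, j) = -1330 + 19*j (w(Q, j) = (j - 70)*((3 - 1*(-4)) + 12) = (-70 + j)*((3 + 4) + 12) = (-70 + j)*(7 + 12) = (-70 + j)*19 = -1330 + 19*j)
w(97, 0)/Y(-169) = (-1330 + 19*0)/((18*(-169))) = (-1330 + 0)/(-3042) = -1330*(-1/3042) = 665/1521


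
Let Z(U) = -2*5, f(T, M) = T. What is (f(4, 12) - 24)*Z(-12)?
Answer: 200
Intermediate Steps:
Z(U) = -10
(f(4, 12) - 24)*Z(-12) = (4 - 24)*(-10) = -20*(-10) = 200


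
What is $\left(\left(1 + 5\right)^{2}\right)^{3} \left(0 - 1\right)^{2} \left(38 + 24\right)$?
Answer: $2892672$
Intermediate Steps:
$\left(\left(1 + 5\right)^{2}\right)^{3} \left(0 - 1\right)^{2} \left(38 + 24\right) = \left(6^{2}\right)^{3} \left(-1\right)^{2} \cdot 62 = 36^{3} \cdot 1 \cdot 62 = 46656 \cdot 1 \cdot 62 = 46656 \cdot 62 = 2892672$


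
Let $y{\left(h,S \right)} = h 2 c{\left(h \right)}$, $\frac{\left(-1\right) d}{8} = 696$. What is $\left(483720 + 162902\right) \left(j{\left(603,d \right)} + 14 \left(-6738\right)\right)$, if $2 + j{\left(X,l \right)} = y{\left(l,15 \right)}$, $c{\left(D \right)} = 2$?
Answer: $-75400004932$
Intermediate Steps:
$d = -5568$ ($d = \left(-8\right) 696 = -5568$)
$y{\left(h,S \right)} = 4 h$ ($y{\left(h,S \right)} = h 2 \cdot 2 = 2 h 2 = 4 h$)
$j{\left(X,l \right)} = -2 + 4 l$
$\left(483720 + 162902\right) \left(j{\left(603,d \right)} + 14 \left(-6738\right)\right) = \left(483720 + 162902\right) \left(\left(-2 + 4 \left(-5568\right)\right) + 14 \left(-6738\right)\right) = 646622 \left(\left(-2 - 22272\right) - 94332\right) = 646622 \left(-22274 - 94332\right) = 646622 \left(-116606\right) = -75400004932$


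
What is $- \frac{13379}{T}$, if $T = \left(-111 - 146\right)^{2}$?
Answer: $- \frac{13379}{66049} \approx -0.20256$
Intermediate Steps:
$T = 66049$ ($T = \left(-257\right)^{2} = 66049$)
$- \frac{13379}{T} = - \frac{13379}{66049}$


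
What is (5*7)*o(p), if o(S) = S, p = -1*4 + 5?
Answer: 35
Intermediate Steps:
p = 1 (p = -4 + 5 = 1)
(5*7)*o(p) = (5*7)*1 = 35*1 = 35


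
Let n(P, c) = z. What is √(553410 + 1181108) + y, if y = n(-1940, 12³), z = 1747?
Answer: 1747 + √1734518 ≈ 3064.0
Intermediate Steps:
n(P, c) = 1747
y = 1747
√(553410 + 1181108) + y = √(553410 + 1181108) + 1747 = √1734518 + 1747 = 1747 + √1734518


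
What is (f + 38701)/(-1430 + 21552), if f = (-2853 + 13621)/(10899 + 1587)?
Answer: 241615727/125621646 ≈ 1.9234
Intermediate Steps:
f = 5384/6243 (f = 10768/12486 = 10768*(1/12486) = 5384/6243 ≈ 0.86241)
(f + 38701)/(-1430 + 21552) = (5384/6243 + 38701)/(-1430 + 21552) = (241615727/6243)/20122 = (241615727/6243)*(1/20122) = 241615727/125621646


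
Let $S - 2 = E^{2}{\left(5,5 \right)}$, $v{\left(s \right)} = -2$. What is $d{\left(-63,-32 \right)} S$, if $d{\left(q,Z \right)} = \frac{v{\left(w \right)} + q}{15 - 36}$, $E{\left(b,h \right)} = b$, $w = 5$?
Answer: $\frac{585}{7} \approx 83.571$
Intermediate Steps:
$d{\left(q,Z \right)} = \frac{2}{21} - \frac{q}{21}$ ($d{\left(q,Z \right)} = \frac{-2 + q}{15 - 36} = \frac{-2 + q}{-21} = \left(-2 + q\right) \left(- \frac{1}{21}\right) = \frac{2}{21} - \frac{q}{21}$)
$S = 27$ ($S = 2 + 5^{2} = 2 + 25 = 27$)
$d{\left(-63,-32 \right)} S = \left(\frac{2}{21} - -3\right) 27 = \left(\frac{2}{21} + 3\right) 27 = \frac{65}{21} \cdot 27 = \frac{585}{7}$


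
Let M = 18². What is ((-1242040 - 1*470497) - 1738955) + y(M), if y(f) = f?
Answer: -3451168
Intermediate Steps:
M = 324
((-1242040 - 1*470497) - 1738955) + y(M) = ((-1242040 - 1*470497) - 1738955) + 324 = ((-1242040 - 470497) - 1738955) + 324 = (-1712537 - 1738955) + 324 = -3451492 + 324 = -3451168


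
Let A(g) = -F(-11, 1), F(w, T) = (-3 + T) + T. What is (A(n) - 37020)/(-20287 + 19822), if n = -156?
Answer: 37019/465 ≈ 79.611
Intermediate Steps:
F(w, T) = -3 + 2*T
A(g) = 1 (A(g) = -(-3 + 2*1) = -(-3 + 2) = -1*(-1) = 1)
(A(n) - 37020)/(-20287 + 19822) = (1 - 37020)/(-20287 + 19822) = -37019/(-465) = -37019*(-1/465) = 37019/465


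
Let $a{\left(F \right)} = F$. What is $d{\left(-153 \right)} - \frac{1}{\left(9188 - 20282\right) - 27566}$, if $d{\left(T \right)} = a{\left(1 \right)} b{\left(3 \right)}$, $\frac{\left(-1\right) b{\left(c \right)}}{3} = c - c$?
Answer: $\frac{1}{38660} \approx 2.5867 \cdot 10^{-5}$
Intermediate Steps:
$b{\left(c \right)} = 0$ ($b{\left(c \right)} = - 3 \left(c - c\right) = \left(-3\right) 0 = 0$)
$d{\left(T \right)} = 0$ ($d{\left(T \right)} = 1 \cdot 0 = 0$)
$d{\left(-153 \right)} - \frac{1}{\left(9188 - 20282\right) - 27566} = 0 - \frac{1}{\left(9188 - 20282\right) - 27566} = 0 - \frac{1}{-11094 - 27566} = 0 - \frac{1}{-38660} = 0 - - \frac{1}{38660} = 0 + \frac{1}{38660} = \frac{1}{38660}$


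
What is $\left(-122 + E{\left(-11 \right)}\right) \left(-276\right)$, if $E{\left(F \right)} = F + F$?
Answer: $39744$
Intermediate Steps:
$E{\left(F \right)} = 2 F$
$\left(-122 + E{\left(-11 \right)}\right) \left(-276\right) = \left(-122 + 2 \left(-11\right)\right) \left(-276\right) = \left(-122 - 22\right) \left(-276\right) = \left(-144\right) \left(-276\right) = 39744$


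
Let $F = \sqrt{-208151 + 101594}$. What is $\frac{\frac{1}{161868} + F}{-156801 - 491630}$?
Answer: $- \frac{1}{104960229108} - \frac{i \sqrt{106557}}{648431} \approx -9.5274 \cdot 10^{-12} - 0.00050342 i$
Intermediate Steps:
$F = i \sqrt{106557}$ ($F = \sqrt{-106557} = i \sqrt{106557} \approx 326.43 i$)
$\frac{\frac{1}{161868} + F}{-156801 - 491630} = \frac{\frac{1}{161868} + i \sqrt{106557}}{-156801 - 491630} = \frac{\frac{1}{161868} + i \sqrt{106557}}{-648431} = \left(\frac{1}{161868} + i \sqrt{106557}\right) \left(- \frac{1}{648431}\right) = - \frac{1}{104960229108} - \frac{i \sqrt{106557}}{648431}$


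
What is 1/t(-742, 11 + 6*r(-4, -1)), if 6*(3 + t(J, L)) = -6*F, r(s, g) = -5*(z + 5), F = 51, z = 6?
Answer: -1/54 ≈ -0.018519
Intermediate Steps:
r(s, g) = -55 (r(s, g) = -5*(6 + 5) = -5*11 = -55)
t(J, L) = -54 (t(J, L) = -3 + (-6*51)/6 = -3 + (1/6)*(-306) = -3 - 51 = -54)
1/t(-742, 11 + 6*r(-4, -1)) = 1/(-54) = -1/54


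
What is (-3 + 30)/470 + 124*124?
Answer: 7226747/470 ≈ 15376.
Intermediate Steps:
(-3 + 30)/470 + 124*124 = 27*(1/470) + 15376 = 27/470 + 15376 = 7226747/470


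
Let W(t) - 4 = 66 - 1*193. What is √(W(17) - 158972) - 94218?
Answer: -94218 + I*√159095 ≈ -94218.0 + 398.87*I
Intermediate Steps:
W(t) = -123 (W(t) = 4 + (66 - 1*193) = 4 + (66 - 193) = 4 - 127 = -123)
√(W(17) - 158972) - 94218 = √(-123 - 158972) - 94218 = √(-159095) - 94218 = I*√159095 - 94218 = -94218 + I*√159095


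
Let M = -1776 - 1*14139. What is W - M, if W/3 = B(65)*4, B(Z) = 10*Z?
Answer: 23715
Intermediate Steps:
W = 7800 (W = 3*((10*65)*4) = 3*(650*4) = 3*2600 = 7800)
M = -15915 (M = -1776 - 14139 = -15915)
W - M = 7800 - 1*(-15915) = 7800 + 15915 = 23715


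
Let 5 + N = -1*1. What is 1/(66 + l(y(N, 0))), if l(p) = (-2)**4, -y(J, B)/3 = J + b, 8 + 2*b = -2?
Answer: 1/82 ≈ 0.012195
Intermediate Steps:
b = -5 (b = -4 + (1/2)*(-2) = -4 - 1 = -5)
N = -6 (N = -5 - 1*1 = -5 - 1 = -6)
y(J, B) = 15 - 3*J (y(J, B) = -3*(J - 5) = -3*(-5 + J) = 15 - 3*J)
l(p) = 16
1/(66 + l(y(N, 0))) = 1/(66 + 16) = 1/82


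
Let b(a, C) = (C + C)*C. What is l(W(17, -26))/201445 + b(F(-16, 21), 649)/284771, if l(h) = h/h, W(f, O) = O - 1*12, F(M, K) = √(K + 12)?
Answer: 169697955661/57365694095 ≈ 2.9582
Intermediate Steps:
F(M, K) = √(12 + K)
b(a, C) = 2*C² (b(a, C) = (2*C)*C = 2*C²)
W(f, O) = -12 + O (W(f, O) = O - 12 = -12 + O)
l(h) = 1
l(W(17, -26))/201445 + b(F(-16, 21), 649)/284771 = 1/201445 + (2*649²)/284771 = 1*(1/201445) + (2*421201)*(1/284771) = 1/201445 + 842402*(1/284771) = 1/201445 + 842402/284771 = 169697955661/57365694095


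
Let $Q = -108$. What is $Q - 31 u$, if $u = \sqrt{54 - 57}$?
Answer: $-108 - 31 i \sqrt{3} \approx -108.0 - 53.694 i$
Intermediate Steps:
$u = i \sqrt{3}$ ($u = \sqrt{-3} = i \sqrt{3} \approx 1.732 i$)
$Q - 31 u = -108 - 31 i \sqrt{3}$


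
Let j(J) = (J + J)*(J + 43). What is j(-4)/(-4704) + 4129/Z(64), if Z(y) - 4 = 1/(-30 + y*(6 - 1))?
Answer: 234707453/227556 ≈ 1031.4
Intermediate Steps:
Z(y) = 4 + 1/(-30 + 5*y) (Z(y) = 4 + 1/(-30 + y*(6 - 1)) = 4 + 1/(-30 + y*5) = 4 + 1/(-30 + 5*y))
j(J) = 2*J*(43 + J) (j(J) = (2*J)*(43 + J) = 2*J*(43 + J))
j(-4)/(-4704) + 4129/Z(64) = (2*(-4)*(43 - 4))/(-4704) + 4129/(((-119 + 20*64)/(5*(-6 + 64)))) = (2*(-4)*39)*(-1/4704) + 4129/(((⅕)*(-119 + 1280)/58)) = -312*(-1/4704) + 4129/(((⅕)*(1/58)*1161)) = 13/196 + 4129/(1161/290) = 13/196 + 4129*(290/1161) = 13/196 + 1197410/1161 = 234707453/227556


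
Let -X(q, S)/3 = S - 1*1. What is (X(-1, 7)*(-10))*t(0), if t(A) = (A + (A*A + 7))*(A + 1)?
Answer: 1260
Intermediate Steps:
t(A) = (1 + A)*(7 + A + A²) (t(A) = (A + (A² + 7))*(1 + A) = (A + (7 + A²))*(1 + A) = (7 + A + A²)*(1 + A) = (1 + A)*(7 + A + A²))
X(q, S) = 3 - 3*S (X(q, S) = -3*(S - 1*1) = -3*(S - 1) = -3*(-1 + S) = 3 - 3*S)
(X(-1, 7)*(-10))*t(0) = ((3 - 3*7)*(-10))*(7 + 0³ + 2*0² + 8*0) = ((3 - 21)*(-10))*(7 + 0 + 2*0 + 0) = (-18*(-10))*(7 + 0 + 0 + 0) = 180*7 = 1260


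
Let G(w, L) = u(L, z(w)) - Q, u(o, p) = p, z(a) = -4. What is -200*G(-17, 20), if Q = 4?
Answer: 1600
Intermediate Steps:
G(w, L) = -8 (G(w, L) = -4 - 1*4 = -4 - 4 = -8)
-200*G(-17, 20) = -200*(-8) = 1600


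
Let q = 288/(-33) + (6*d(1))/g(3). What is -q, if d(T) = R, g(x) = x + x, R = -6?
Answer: 162/11 ≈ 14.727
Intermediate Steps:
g(x) = 2*x
d(T) = -6
q = -162/11 (q = 288/(-33) + (6*(-6))/((2*3)) = 288*(-1/33) - 36/6 = -96/11 - 36*⅙ = -96/11 - 6 = -162/11 ≈ -14.727)
-q = -1*(-162/11) = 162/11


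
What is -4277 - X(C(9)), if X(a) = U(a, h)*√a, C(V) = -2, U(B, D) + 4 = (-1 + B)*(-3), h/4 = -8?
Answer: -4277 - 5*I*√2 ≈ -4277.0 - 7.0711*I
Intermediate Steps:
h = -32 (h = 4*(-8) = -32)
U(B, D) = -1 - 3*B (U(B, D) = -4 + (-1 + B)*(-3) = -4 + (3 - 3*B) = -1 - 3*B)
X(a) = √a*(-1 - 3*a) (X(a) = (-1 - 3*a)*√a = √a*(-1 - 3*a))
-4277 - X(C(9)) = -4277 - √(-2)*(-1 - 3*(-2)) = -4277 - I*√2*(-1 + 6) = -4277 - I*√2*5 = -4277 - 5*I*√2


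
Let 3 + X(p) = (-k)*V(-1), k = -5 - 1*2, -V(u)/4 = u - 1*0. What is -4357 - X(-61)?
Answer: -4382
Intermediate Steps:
V(u) = -4*u (V(u) = -4*(u - 1*0) = -4*(u + 0) = -4*u)
k = -7 (k = -5 - 2 = -7)
X(p) = 25 (X(p) = -3 + (-1*(-7))*(-4*(-1)) = -3 + 7*4 = -3 + 28 = 25)
-4357 - X(-61) = -4357 - 1*25 = -4357 - 25 = -4382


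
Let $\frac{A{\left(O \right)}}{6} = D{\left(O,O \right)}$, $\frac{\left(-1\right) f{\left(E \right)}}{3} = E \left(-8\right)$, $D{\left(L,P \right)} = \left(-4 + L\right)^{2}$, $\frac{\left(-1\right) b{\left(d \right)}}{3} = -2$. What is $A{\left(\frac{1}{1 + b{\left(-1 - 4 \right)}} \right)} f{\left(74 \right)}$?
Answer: $\frac{7768224}{49} \approx 1.5854 \cdot 10^{5}$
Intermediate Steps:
$b{\left(d \right)} = 6$ ($b{\left(d \right)} = \left(-3\right) \left(-2\right) = 6$)
$f{\left(E \right)} = 24 E$ ($f{\left(E \right)} = - 3 E \left(-8\right) = - 3 \left(- 8 E\right) = 24 E$)
$A{\left(O \right)} = 6 \left(-4 + O\right)^{2}$
$A{\left(\frac{1}{1 + b{\left(-1 - 4 \right)}} \right)} f{\left(74 \right)} = 6 \left(-4 + \frac{1}{1 + 6}\right)^{2} \cdot 24 \cdot 74 = 6 \left(-4 + \frac{1}{7}\right)^{2} \cdot 1776 = 6 \left(- \frac{27}{7}\right)^{2} \cdot 1776 = 6 \cdot \frac{729}{49} \cdot 1776 = \frac{4374}{49} \cdot 1776 = \frac{7768224}{49}$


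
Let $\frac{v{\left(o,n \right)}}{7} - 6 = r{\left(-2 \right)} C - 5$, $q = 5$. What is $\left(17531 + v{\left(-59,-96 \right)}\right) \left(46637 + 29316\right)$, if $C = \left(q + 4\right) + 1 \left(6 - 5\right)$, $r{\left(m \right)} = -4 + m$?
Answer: $1300163454$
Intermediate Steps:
$C = 10$ ($C = \left(5 + 4\right) + 1 \left(6 - 5\right) = 9 + 1 \cdot 1 = 9 + 1 = 10$)
$v{\left(o,n \right)} = -413$ ($v{\left(o,n \right)} = 42 + 7 \left(\left(-4 - 2\right) 10 - 5\right) = 42 + 7 \left(\left(-6\right) 10 - 5\right) = 42 + 7 \left(-60 - 5\right) = 42 + 7 \left(-65\right) = 42 - 455 = -413$)
$\left(17531 + v{\left(-59,-96 \right)}\right) \left(46637 + 29316\right) = \left(17531 - 413\right) \left(46637 + 29316\right) = 17118 \cdot 75953 = 1300163454$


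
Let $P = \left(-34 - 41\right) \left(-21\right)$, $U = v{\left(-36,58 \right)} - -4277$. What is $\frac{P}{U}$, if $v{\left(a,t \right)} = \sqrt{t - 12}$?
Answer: $\frac{2245425}{6097561} - \frac{525 \sqrt{46}}{6097561} \approx 0.36767$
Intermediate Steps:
$v{\left(a,t \right)} = \sqrt{-12 + t}$
$U = 4277 + \sqrt{46}$ ($U = \sqrt{-12 + 58} - -4277 = \sqrt{46} + 4277 = 4277 + \sqrt{46} \approx 4283.8$)
$P = 1575$ ($P = \left(-75\right) \left(-21\right) = 1575$)
$\frac{P}{U} = \frac{1575}{4277 + \sqrt{46}}$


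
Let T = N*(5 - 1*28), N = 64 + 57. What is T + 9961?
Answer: 7178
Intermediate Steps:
N = 121
T = -2783 (T = 121*(5 - 1*28) = 121*(5 - 28) = 121*(-23) = -2783)
T + 9961 = -2783 + 9961 = 7178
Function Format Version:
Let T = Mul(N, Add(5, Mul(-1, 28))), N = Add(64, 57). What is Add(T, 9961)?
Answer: 7178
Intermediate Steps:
N = 121
T = -2783 (T = Mul(121, Add(5, Mul(-1, 28))) = Mul(121, Add(5, -28)) = Mul(121, -23) = -2783)
Add(T, 9961) = Add(-2783, 9961) = 7178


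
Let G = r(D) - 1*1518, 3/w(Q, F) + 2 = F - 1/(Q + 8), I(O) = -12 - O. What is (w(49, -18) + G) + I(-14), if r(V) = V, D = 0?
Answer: -1729927/1141 ≈ -1516.2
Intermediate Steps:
w(Q, F) = 3/(-2 + F - 1/(8 + Q)) (w(Q, F) = 3/(-2 + (F - 1/(Q + 8))) = 3/(-2 + (F - 1/(8 + Q))) = 3/(-2 + F - 1/(8 + Q)))
G = -1518 (G = 0 - 1*1518 = 0 - 1518 = -1518)
(w(49, -18) + G) + I(-14) = (3*(8 + 49)/(-17 - 2*49 + 8*(-18) - 18*49) - 1518) + (-12 - 1*(-14)) = (3*57/(-17 - 98 - 144 - 882) - 1518) + (-12 + 14) = (3*57/(-1141) - 1518) + 2 = (3*(-1/1141)*57 - 1518) + 2 = (-171/1141 - 1518) + 2 = -1732209/1141 + 2 = -1729927/1141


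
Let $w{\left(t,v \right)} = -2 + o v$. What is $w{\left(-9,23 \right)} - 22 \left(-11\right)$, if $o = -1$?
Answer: $217$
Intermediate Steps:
$w{\left(t,v \right)} = -2 - v$
$w{\left(-9,23 \right)} - 22 \left(-11\right) = \left(-2 - 23\right) - 22 \left(-11\right) = \left(-2 - 23\right) - -242 = -25 + 242 = 217$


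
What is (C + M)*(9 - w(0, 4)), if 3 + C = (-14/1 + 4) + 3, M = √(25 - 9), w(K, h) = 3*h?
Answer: 18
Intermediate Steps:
M = 4 (M = √16 = 4)
C = -10 (C = -3 + ((-14/1 + 4) + 3) = -3 + ((-14*1 + 4) + 3) = -3 + ((-14 + 4) + 3) = -3 + (-10 + 3) = -3 - 7 = -10)
(C + M)*(9 - w(0, 4)) = (-10 + 4)*(9 - 3*4) = -6*(9 - 1*12) = -6*(9 - 12) = -6*(-3) = 18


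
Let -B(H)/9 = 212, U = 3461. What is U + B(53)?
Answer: 1553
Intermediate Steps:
B(H) = -1908 (B(H) = -9*212 = -1908)
U + B(53) = 3461 - 1908 = 1553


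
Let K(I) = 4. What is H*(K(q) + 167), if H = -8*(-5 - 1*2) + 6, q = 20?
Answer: 10602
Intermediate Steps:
H = 62 (H = -8*(-5 - 2) + 6 = -8*(-7) + 6 = 56 + 6 = 62)
H*(K(q) + 167) = 62*(4 + 167) = 62*171 = 10602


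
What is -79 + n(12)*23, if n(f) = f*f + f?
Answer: 3509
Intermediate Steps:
n(f) = f + f² (n(f) = f² + f = f + f²)
-79 + n(12)*23 = -79 + (12*(1 + 12))*23 = -79 + (12*13)*23 = -79 + 156*23 = -79 + 3588 = 3509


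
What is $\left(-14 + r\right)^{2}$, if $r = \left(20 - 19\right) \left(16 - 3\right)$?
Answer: $1$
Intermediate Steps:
$r = 13$ ($r = 1 \cdot 13 = 13$)
$\left(-14 + r\right)^{2} = \left(-14 + 13\right)^{2} = \left(-1\right)^{2} = 1$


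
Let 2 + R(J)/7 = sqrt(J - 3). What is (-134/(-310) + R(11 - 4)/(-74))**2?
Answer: 4489/24025 ≈ 0.18685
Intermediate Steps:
R(J) = -14 + 7*sqrt(-3 + J) (R(J) = -14 + 7*sqrt(J - 3) = -14 + 7*sqrt(-3 + J))
(-134/(-310) + R(11 - 4)/(-74))**2 = (-134/(-310) + (-14 + 7*sqrt(-3 + (11 - 4)))/(-74))**2 = (-134*(-1/310) + (-14 + 7*sqrt(-3 + 7))*(-1/74))**2 = (67/155 + (-14 + 7*sqrt(4))*(-1/74))**2 = (67/155 + (-14 + 7*2)*(-1/74))**2 = (67/155 + (-14 + 14)*(-1/74))**2 = (67/155 + 0*(-1/74))**2 = (67/155 + 0)**2 = (67/155)**2 = 4489/24025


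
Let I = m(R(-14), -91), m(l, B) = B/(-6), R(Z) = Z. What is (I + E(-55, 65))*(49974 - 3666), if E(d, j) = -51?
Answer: -1659370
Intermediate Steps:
m(l, B) = -B/6 (m(l, B) = B*(-1/6) = -B/6)
I = 91/6 (I = -1/6*(-91) = 91/6 ≈ 15.167)
(I + E(-55, 65))*(49974 - 3666) = (91/6 - 51)*(49974 - 3666) = -215/6*46308 = -1659370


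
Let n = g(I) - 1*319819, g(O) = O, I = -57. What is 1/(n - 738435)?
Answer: -1/1058311 ≈ -9.4490e-7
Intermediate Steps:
n = -319876 (n = -57 - 1*319819 = -57 - 319819 = -319876)
1/(n - 738435) = 1/(-319876 - 738435) = 1/(-1058311) = -1/1058311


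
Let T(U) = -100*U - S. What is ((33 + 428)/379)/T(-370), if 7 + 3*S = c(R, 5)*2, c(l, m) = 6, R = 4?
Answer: 1383/42067105 ≈ 3.2876e-5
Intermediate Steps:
S = 5/3 (S = -7/3 + (6*2)/3 = -7/3 + (1/3)*12 = -7/3 + 4 = 5/3 ≈ 1.6667)
T(U) = -5/3 - 100*U (T(U) = -100*U - 1*5/3 = -100*U - 5/3 = -5/3 - 100*U)
((33 + 428)/379)/T(-370) = ((33 + 428)/379)/(-5/3 - 100*(-370)) = ((1/379)*461)/(-5/3 + 37000) = 461/(379*(110995/3)) = (461/379)*(3/110995) = 1383/42067105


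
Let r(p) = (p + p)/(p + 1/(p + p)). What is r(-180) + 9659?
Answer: 626042459/64801 ≈ 9661.0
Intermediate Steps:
r(p) = 2*p/(p + 1/(2*p)) (r(p) = (2*p)/(p + 1/(2*p)) = 2*p/(p + 1/(2*p)))
r(-180) + 9659 = 4*(-180)²/(1 + 2*(-180)²) + 9659 = 4*32400/(1 + 2*32400) + 9659 = 4*32400/(1 + 64800) + 9659 = 4*32400/64801 + 9659 = 4*32400*(1/64801) + 9659 = 129600/64801 + 9659 = 626042459/64801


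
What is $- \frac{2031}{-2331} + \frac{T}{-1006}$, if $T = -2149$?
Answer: $\frac{2350835}{781662} \approx 3.0075$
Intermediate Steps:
$- \frac{2031}{-2331} + \frac{T}{-1006} = - \frac{2031}{-2331} - \frac{2149}{-1006} = \left(-2031\right) \left(- \frac{1}{2331}\right) - - \frac{2149}{1006} = \frac{677}{777} + \frac{2149}{1006} = \frac{2350835}{781662}$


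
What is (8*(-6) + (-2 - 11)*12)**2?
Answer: 41616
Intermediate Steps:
(8*(-6) + (-2 - 11)*12)**2 = (-48 - 13*12)**2 = (-48 - 156)**2 = (-204)**2 = 41616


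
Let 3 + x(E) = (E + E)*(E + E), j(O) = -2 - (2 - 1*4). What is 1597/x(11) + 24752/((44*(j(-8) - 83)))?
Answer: -1518367/439153 ≈ -3.4575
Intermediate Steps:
j(O) = 0 (j(O) = -2 - (2 - 4) = -2 - 1*(-2) = -2 + 2 = 0)
x(E) = -3 + 4*E² (x(E) = -3 + (E + E)*(E + E) = -3 + (2*E)*(2*E) = -3 + 4*E²)
1597/x(11) + 24752/((44*(j(-8) - 83))) = 1597/(-3 + 4*11²) + 24752/((44*(0 - 83))) = 1597/(-3 + 4*121) + 24752/((44*(-83))) = 1597/(-3 + 484) + 24752/(-3652) = 1597/481 + 24752*(-1/3652) = 1597*(1/481) - 6188/913 = 1597/481 - 6188/913 = -1518367/439153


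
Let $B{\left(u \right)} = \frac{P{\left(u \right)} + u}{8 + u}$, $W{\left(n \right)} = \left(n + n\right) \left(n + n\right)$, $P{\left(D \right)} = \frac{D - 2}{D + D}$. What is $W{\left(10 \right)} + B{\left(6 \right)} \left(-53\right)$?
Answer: $\frac{15793}{42} \approx 376.02$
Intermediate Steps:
$P{\left(D \right)} = \frac{-2 + D}{2 D}$
$W{\left(n \right)} = 4 n^{2}$ ($W{\left(n \right)} = 2 n 2 n = 4 n^{2}$)
$B{\left(u \right)} = \frac{u + \frac{-2 + u}{2 u}}{8 + u}$ ($B{\left(u \right)} = \frac{\frac{-2 + u}{2 u} + u}{8 + u} = \frac{u + \frac{-2 + u}{2 u}}{8 + u}$)
$W{\left(10 \right)} + B{\left(6 \right)} \left(-53\right) = 4 \cdot 10^{2} + \frac{-1 + 6^{2} + \frac{1}{2} \cdot 6}{6 \left(8 + 6\right)} \left(-53\right) = 4 \cdot 100 + \frac{-1 + 36 + 3}{6 \cdot 14} \left(-53\right) = 400 + \frac{1}{6} \cdot \frac{1}{14} \cdot 38 \left(-53\right) = 400 + \frac{19}{42} \left(-53\right) = 400 - \frac{1007}{42} = \frac{15793}{42}$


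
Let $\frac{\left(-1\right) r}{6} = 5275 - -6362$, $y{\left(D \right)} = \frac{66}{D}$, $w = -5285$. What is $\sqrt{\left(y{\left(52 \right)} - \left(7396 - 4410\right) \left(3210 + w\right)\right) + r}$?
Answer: $\frac{\sqrt{4141263386}}{26} \approx 2475.1$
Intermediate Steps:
$r = -69822$ ($r = - 6 \left(5275 - -6362\right) = - 6 \left(5275 + 6362\right) = \left(-6\right) 11637 = -69822$)
$\sqrt{\left(y{\left(52 \right)} - \left(7396 - 4410\right) \left(3210 + w\right)\right) + r} = \sqrt{\left(\frac{66}{52} - \left(7396 - 4410\right) \left(3210 - 5285\right)\right) - 69822} = \sqrt{\left(66 \cdot \frac{1}{52} - 2986 \left(-2075\right)\right) - 69822} = \sqrt{\left(\frac{33}{26} - -6195950\right) - 69822} = \sqrt{\left(\frac{33}{26} + 6195950\right) - 69822} = \sqrt{\frac{161094733}{26} - 69822} = \sqrt{\frac{159279361}{26}} = \frac{\sqrt{4141263386}}{26}$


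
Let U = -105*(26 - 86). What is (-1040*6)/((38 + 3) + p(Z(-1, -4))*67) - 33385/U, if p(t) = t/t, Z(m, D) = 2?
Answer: -79477/1260 ≈ -63.077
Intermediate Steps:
p(t) = 1
U = 6300 (U = -105*(-60) = 6300)
(-1040*6)/((38 + 3) + p(Z(-1, -4))*67) - 33385/U = (-1040*6)/((38 + 3) + 1*67) - 33385/6300 = -6240/(41 + 67) - 33385*1/6300 = -6240/108 - 6677/1260 = -6240*1/108 - 6677/1260 = -520/9 - 6677/1260 = -79477/1260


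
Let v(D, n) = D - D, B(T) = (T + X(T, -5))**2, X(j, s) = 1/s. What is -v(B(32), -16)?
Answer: 0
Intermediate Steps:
B(T) = (-1/5 + T)**2 (B(T) = (T + 1/(-5))**2 = (T - 1/5)**2 = (-1/5 + T)**2)
v(D, n) = 0
-v(B(32), -16) = -1*0 = 0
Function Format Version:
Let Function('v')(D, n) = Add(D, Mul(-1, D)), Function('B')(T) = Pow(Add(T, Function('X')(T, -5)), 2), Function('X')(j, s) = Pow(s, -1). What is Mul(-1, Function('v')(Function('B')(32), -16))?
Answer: 0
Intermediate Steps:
Function('B')(T) = Pow(Add(Rational(-1, 5), T), 2) (Function('B')(T) = Pow(Add(T, Pow(-5, -1)), 2) = Pow(Add(T, Rational(-1, 5)), 2) = Pow(Add(Rational(-1, 5), T), 2))
Function('v')(D, n) = 0
Mul(-1, Function('v')(Function('B')(32), -16)) = Mul(-1, 0) = 0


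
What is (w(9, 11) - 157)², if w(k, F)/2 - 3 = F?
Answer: 16641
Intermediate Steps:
w(k, F) = 6 + 2*F
(w(9, 11) - 157)² = ((6 + 2*11) - 157)² = ((6 + 22) - 157)² = (28 - 157)² = (-129)² = 16641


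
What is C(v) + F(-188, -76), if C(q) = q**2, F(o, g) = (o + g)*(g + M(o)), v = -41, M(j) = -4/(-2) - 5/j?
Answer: 996869/47 ≈ 21210.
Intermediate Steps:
M(j) = 2 - 5/j (M(j) = -4*(-1/2) - 5/j = 2 - 5/j)
F(o, g) = (g + o)*(2 + g - 5/o) (F(o, g) = (o + g)*(g + (2 - 5/o)) = (g + o)*(2 + g - 5/o))
C(v) + F(-188, -76) = (-41)**2 + (-5 + (-76)**2 + 2*(-76) + 2*(-188) - 76*(-188) - 5*(-76)/(-188)) = 1681 + (-5 + 5776 - 152 - 376 + 14288 - 5*(-76)*(-1/188)) = 1681 + (-5 + 5776 - 152 - 376 + 14288 - 95/47) = 1681 + 917862/47 = 996869/47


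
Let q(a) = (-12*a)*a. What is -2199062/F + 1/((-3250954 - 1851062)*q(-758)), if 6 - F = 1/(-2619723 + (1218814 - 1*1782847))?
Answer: -246285432133291973702460599/671974082657347654656 ≈ -3.6651e+5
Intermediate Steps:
F = 19102537/3183756 (F = 6 - 1/(-2619723 + (1218814 - 1*1782847)) = 6 - 1/(-2619723 + (1218814 - 1782847)) = 6 - 1/(-2619723 - 564033) = 6 - 1/(-3183756) = 6 - 1*(-1/3183756) = 6 + 1/3183756 = 19102537/3183756 ≈ 6.0000)
q(a) = -12*a²
-2199062/F + 1/((-3250954 - 1851062)*q(-758)) = -2199062/19102537/3183756 + 1/((-3250954 - 1851062)*((-12*(-758)²))) = -2199062*3183756/19102537 + 1/((-5102016)*((-12*574564))) = -7001276836872/19102537 - 1/5102016/(-6894768) = -7001276836872/19102537 - 1/5102016*(-1/6894768) = -7001276836872/19102537 + 1/35177216652288 = -246285432133291973702460599/671974082657347654656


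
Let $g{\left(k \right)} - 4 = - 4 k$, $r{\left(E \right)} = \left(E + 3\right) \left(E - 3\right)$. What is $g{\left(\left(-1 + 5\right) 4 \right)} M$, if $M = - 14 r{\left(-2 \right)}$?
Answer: $-4200$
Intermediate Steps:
$r{\left(E \right)} = \left(-3 + E\right) \left(3 + E\right)$ ($r{\left(E \right)} = \left(3 + E\right) \left(-3 + E\right) = \left(-3 + E\right) \left(3 + E\right)$)
$g{\left(k \right)} = 4 - 4 k$
$M = 70$ ($M = - 14 \left(-9 + \left(-2\right)^{2}\right) = - 14 \left(-9 + 4\right) = \left(-14\right) \left(-5\right) = 70$)
$g{\left(\left(-1 + 5\right) 4 \right)} M = \left(4 - 4 \left(-1 + 5\right) 4\right) 70 = \left(4 - 4 \cdot 4 \cdot 4\right) 70 = \left(4 - 64\right) 70 = \left(-60\right) 70 = -4200$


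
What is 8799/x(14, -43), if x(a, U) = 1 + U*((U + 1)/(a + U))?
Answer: -255171/1777 ≈ -143.60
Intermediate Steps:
x(a, U) = 1 + U*(1 + U)/(U + a) (x(a, U) = 1 + U*((1 + U)/(U + a)) = 1 + U*(1 + U)/(U + a))
8799/x(14, -43) = 8799/(((14 + (-43)² + 2*(-43))/(-43 + 14))) = 8799/(((14 + 1849 - 86)/(-29))) = 8799/((-1/29*1777)) = 8799/(-1777/29) = 8799*(-29/1777) = -255171/1777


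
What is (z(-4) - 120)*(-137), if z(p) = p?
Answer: 16988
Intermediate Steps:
(z(-4) - 120)*(-137) = (-4 - 120)*(-137) = -124*(-137) = 16988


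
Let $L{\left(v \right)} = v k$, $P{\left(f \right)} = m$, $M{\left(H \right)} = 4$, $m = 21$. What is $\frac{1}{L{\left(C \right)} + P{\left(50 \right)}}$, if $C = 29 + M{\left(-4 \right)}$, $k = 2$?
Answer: $\frac{1}{87} \approx 0.011494$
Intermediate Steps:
$P{\left(f \right)} = 21$
$C = 33$ ($C = 29 + 4 = 33$)
$L{\left(v \right)} = 2 v$ ($L{\left(v \right)} = v 2 = 2 v$)
$\frac{1}{L{\left(C \right)} + P{\left(50 \right)}} = \frac{1}{2 \cdot 33 + 21} = \frac{1}{66 + 21} = \frac{1}{87}$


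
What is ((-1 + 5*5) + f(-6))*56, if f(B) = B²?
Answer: 3360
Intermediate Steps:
((-1 + 5*5) + f(-6))*56 = ((-1 + 5*5) + (-6)²)*56 = ((-1 + 25) + 36)*56 = (24 + 36)*56 = 60*56 = 3360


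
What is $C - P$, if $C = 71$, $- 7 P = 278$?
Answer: $\frac{775}{7} \approx 110.71$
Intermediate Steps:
$P = - \frac{278}{7}$ ($P = \left(- \frac{1}{7}\right) 278 = - \frac{278}{7} \approx -39.714$)
$C - P = 71 - - \frac{278}{7} = 71 + \frac{278}{7} = \frac{775}{7}$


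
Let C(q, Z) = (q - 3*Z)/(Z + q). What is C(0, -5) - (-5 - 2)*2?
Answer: 11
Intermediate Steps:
C(q, Z) = (q - 3*Z)/(Z + q)
C(0, -5) - (-5 - 2)*2 = (0 - 3*(-5))/(-5 + 0) - (-5 - 2)*2 = (0 + 15)/(-5) - (-7)*2 = -⅕*15 - 1*(-14) = -3 + 14 = 11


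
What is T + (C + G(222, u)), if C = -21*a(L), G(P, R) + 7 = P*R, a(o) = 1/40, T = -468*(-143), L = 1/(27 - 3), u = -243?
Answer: 518819/40 ≈ 12970.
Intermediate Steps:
L = 1/24 ≈ 0.041667
T = 66924
a(o) = 1/40
G(P, R) = -7 + P*R
C = -21/40 (C = -21*1/40 = -21/40 ≈ -0.52500)
T + (C + G(222, u)) = 66924 + (-21/40 + (-7 + 222*(-243))) = 66924 + (-21/40 + (-7 - 53946)) = 66924 + (-21/40 - 53953) = 66924 - 2158141/40 = 518819/40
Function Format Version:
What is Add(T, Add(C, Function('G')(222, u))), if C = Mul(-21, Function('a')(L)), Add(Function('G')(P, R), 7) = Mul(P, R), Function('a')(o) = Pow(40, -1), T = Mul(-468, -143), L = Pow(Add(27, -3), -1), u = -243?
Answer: Rational(518819, 40) ≈ 12970.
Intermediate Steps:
L = Rational(1, 24) (L = Pow(24, -1) = Rational(1, 24) ≈ 0.041667)
T = 66924
Function('a')(o) = Rational(1, 40)
Function('G')(P, R) = Add(-7, Mul(P, R))
C = Rational(-21, 40) (C = Mul(-21, Rational(1, 40)) = Rational(-21, 40) ≈ -0.52500)
Add(T, Add(C, Function('G')(222, u))) = Add(66924, Add(Rational(-21, 40), Add(-7, Mul(222, -243)))) = Add(66924, Add(Rational(-21, 40), Add(-7, -53946))) = Add(66924, Add(Rational(-21, 40), -53953)) = Add(66924, Rational(-2158141, 40)) = Rational(518819, 40)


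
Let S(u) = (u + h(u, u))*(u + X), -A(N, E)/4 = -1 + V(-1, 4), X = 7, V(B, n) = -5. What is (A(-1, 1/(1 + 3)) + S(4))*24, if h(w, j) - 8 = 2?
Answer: 4272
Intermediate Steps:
h(w, j) = 10 (h(w, j) = 8 + 2 = 10)
A(N, E) = 24 (A(N, E) = -4*(-1 - 5) = -4*(-6) = 24)
S(u) = (7 + u)*(10 + u) (S(u) = (u + 10)*(u + 7) = (10 + u)*(7 + u) = (7 + u)*(10 + u))
(A(-1, 1/(1 + 3)) + S(4))*24 = (24 + (70 + 4² + 17*4))*24 = (24 + (70 + 16 + 68))*24 = (24 + 154)*24 = 178*24 = 4272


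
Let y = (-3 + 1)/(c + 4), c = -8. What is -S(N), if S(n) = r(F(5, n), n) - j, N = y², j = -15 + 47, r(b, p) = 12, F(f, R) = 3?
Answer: 20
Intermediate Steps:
y = ½ (y = (-3 + 1)/(-8 + 4) = -2/(-4) = -2*(-¼) = ½ ≈ 0.50000)
j = 32
N = ¼ (N = (½)² = ¼ ≈ 0.25000)
S(n) = -20 (S(n) = 12 - 1*32 = 12 - 32 = -20)
-S(N) = -1*(-20) = 20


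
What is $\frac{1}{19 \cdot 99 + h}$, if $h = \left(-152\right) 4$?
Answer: $\frac{1}{1273} \approx 0.00078555$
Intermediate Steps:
$h = -608$
$\frac{1}{19 \cdot 99 + h} = \frac{1}{19 \cdot 99 - 608} = \frac{1}{1881 - 608} = \frac{1}{1273}$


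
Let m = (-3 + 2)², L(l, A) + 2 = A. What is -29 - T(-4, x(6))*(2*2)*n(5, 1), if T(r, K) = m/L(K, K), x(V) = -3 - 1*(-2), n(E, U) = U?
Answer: -83/3 ≈ -27.667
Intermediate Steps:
L(l, A) = -2 + A
x(V) = -1 (x(V) = -3 + 2 = -1)
m = 1 (m = (-1)² = 1)
T(r, K) = 1/(-2 + K)
-29 - T(-4, x(6))*(2*2)*n(5, 1) = -29 - (2*2)*1/(-2 - 1) = -29 - 4*1/(-3) = -29 - (-1)*4/3 = -29 - 1*(-4/3) = -29 + 4/3 = -83/3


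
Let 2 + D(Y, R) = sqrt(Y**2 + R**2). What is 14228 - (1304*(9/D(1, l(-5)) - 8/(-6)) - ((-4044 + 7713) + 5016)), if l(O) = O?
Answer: 663545/33 - 5868*sqrt(26)/11 ≈ 17387.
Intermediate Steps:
D(Y, R) = -2 + sqrt(R**2 + Y**2) (D(Y, R) = -2 + sqrt(Y**2 + R**2) = -2 + sqrt(R**2 + Y**2))
14228 - (1304*(9/D(1, l(-5)) - 8/(-6)) - ((-4044 + 7713) + 5016)) = 14228 - (1304*(9/(-2 + sqrt((-5)**2 + 1**2)) - 8/(-6)) - ((-4044 + 7713) + 5016)) = 14228 - (1304*(9/(-2 + sqrt(25 + 1)) - 8*(-1/6)) - (3669 + 5016)) = 14228 - (1304*(9/(-2 + sqrt(26)) + 4/3) - 1*8685) = 14228 - (1304*(4/3 + 9/(-2 + sqrt(26))) - 8685) = 14228 - ((5216/3 + 11736/(-2 + sqrt(26))) - 8685) = 14228 - (-20839/3 + 11736/(-2 + sqrt(26))) = 14228 + (20839/3 - 11736/(-2 + sqrt(26))) = 63523/3 - 11736/(-2 + sqrt(26))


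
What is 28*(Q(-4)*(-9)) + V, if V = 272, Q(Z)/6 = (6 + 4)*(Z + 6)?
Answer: -29968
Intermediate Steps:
Q(Z) = 360 + 60*Z (Q(Z) = 6*((6 + 4)*(Z + 6)) = 6*(10*(6 + Z)) = 6*(60 + 10*Z) = 360 + 60*Z)
28*(Q(-4)*(-9)) + V = 28*((360 + 60*(-4))*(-9)) + 272 = 28*((360 - 240)*(-9)) + 272 = 28*(120*(-9)) + 272 = 28*(-1080) + 272 = -30240 + 272 = -29968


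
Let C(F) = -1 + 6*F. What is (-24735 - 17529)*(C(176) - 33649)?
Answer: 1377552816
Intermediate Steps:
(-24735 - 17529)*(C(176) - 33649) = (-24735 - 17529)*((-1 + 6*176) - 33649) = -42264*((-1 + 1056) - 33649) = -42264*(1055 - 33649) = -42264*(-32594) = 1377552816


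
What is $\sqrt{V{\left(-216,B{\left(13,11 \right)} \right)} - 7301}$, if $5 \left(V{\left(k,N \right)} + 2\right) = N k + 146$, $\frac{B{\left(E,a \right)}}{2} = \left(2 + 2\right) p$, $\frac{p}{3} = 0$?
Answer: $\frac{9 i \sqrt{2245}}{5} \approx 85.287 i$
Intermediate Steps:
$p = 0$ ($p = 3 \cdot 0 = 0$)
$B{\left(E,a \right)} = 0$ ($B{\left(E,a \right)} = 2 \left(2 + 2\right) 0 = 2 \cdot 4 \cdot 0 = 2 \cdot 0 = 0$)
$V{\left(k,N \right)} = \frac{136}{5} + \frac{N k}{5}$ ($V{\left(k,N \right)} = -2 + \frac{N k + 146}{5} = -2 + \frac{146 + N k}{5} = -2 + \left(\frac{146}{5} + \frac{N k}{5}\right) = \frac{136}{5} + \frac{N k}{5}$)
$\sqrt{V{\left(-216,B{\left(13,11 \right)} \right)} - 7301} = \sqrt{\left(\frac{136}{5} + \frac{1}{5} \cdot 0 \left(-216\right)\right) - 7301} = \sqrt{\left(\frac{136}{5} + 0\right) - 7301} = \sqrt{\frac{136}{5} - 7301} = \sqrt{- \frac{36369}{5}} = \frac{9 i \sqrt{2245}}{5}$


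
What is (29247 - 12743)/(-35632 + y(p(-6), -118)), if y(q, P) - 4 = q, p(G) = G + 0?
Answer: -8252/17817 ≈ -0.46315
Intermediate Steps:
p(G) = G
y(q, P) = 4 + q
(29247 - 12743)/(-35632 + y(p(-6), -118)) = (29247 - 12743)/(-35632 + (4 - 6)) = 16504/(-35632 - 2) = 16504/(-35634) = 16504*(-1/35634) = -8252/17817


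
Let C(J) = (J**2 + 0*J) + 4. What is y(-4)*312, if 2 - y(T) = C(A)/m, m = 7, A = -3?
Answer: 312/7 ≈ 44.571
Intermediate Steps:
C(J) = 4 + J**2 (C(J) = (J**2 + 0) + 4 = J**2 + 4 = 4 + J**2)
y(T) = 1/7 (y(T) = 2 - (4 + (-3)**2)/7 = 2 - (4 + 9)/7 = 2 - 13/7 = 1/7)
y(-4)*312 = (1/7)*312 = 312/7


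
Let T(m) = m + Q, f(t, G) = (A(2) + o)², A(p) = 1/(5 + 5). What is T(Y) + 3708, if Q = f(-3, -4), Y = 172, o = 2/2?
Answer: 388121/100 ≈ 3881.2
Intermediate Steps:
o = 1 (o = 2*(½) = 1)
A(p) = ⅒ (A(p) = 1/10 = ⅒)
f(t, G) = 121/100 (f(t, G) = (⅒ + 1)² = (11/10)² = 121/100)
Q = 121/100 ≈ 1.2100
T(m) = 121/100 + m (T(m) = m + 121/100 = 121/100 + m)
T(Y) + 3708 = (121/100 + 172) + 3708 = 17321/100 + 3708 = 388121/100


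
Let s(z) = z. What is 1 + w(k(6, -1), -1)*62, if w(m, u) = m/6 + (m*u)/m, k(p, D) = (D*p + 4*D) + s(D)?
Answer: -524/3 ≈ -174.67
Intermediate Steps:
k(p, D) = 5*D + D*p (k(p, D) = (D*p + 4*D) + D = (4*D + D*p) + D = 5*D + D*p)
w(m, u) = u + m/6 (w(m, u) = m*(⅙) + u = m/6 + u = u + m/6)
1 + w(k(6, -1), -1)*62 = 1 + (-1 + (-(5 + 6))/6)*62 = 1 + (-1 + (-1*11)/6)*62 = 1 + (-1 + (⅙)*(-11))*62 = 1 + (-1 - 11/6)*62 = 1 - 17/6*62 = 1 - 527/3 = -524/3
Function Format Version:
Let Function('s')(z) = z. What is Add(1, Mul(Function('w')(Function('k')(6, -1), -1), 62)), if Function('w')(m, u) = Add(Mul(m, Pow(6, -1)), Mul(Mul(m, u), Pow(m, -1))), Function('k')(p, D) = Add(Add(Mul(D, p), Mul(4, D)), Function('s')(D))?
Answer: Rational(-524, 3) ≈ -174.67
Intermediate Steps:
Function('k')(p, D) = Add(Mul(5, D), Mul(D, p)) (Function('k')(p, D) = Add(Add(Mul(D, p), Mul(4, D)), D) = Add(Add(Mul(4, D), Mul(D, p)), D) = Add(Mul(5, D), Mul(D, p)))
Function('w')(m, u) = Add(u, Mul(Rational(1, 6), m)) (Function('w')(m, u) = Add(Mul(m, Rational(1, 6)), u) = Add(Mul(Rational(1, 6), m), u) = Add(u, Mul(Rational(1, 6), m)))
Add(1, Mul(Function('w')(Function('k')(6, -1), -1), 62)) = Add(1, Mul(Add(-1, Mul(Rational(1, 6), Mul(-1, Add(5, 6)))), 62)) = Add(1, Mul(Add(-1, Mul(Rational(1, 6), Mul(-1, 11))), 62)) = Add(1, Mul(Add(-1, Mul(Rational(1, 6), -11)), 62)) = Add(1, Mul(Add(-1, Rational(-11, 6)), 62)) = Add(1, Mul(Rational(-17, 6), 62)) = Add(1, Rational(-527, 3)) = Rational(-524, 3)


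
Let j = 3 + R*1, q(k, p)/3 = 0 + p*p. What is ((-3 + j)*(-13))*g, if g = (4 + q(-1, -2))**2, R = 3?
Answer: -9984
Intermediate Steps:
q(k, p) = 3*p**2 (q(k, p) = 3*(0 + p*p) = 3*(0 + p**2) = 3*p**2)
j = 6 (j = 3 + 3*1 = 3 + 3 = 6)
g = 256 (g = (4 + 3*(-2)**2)**2 = (4 + 3*4)**2 = (4 + 12)**2 = 16**2 = 256)
((-3 + j)*(-13))*g = ((-3 + 6)*(-13))*256 = (3*(-13))*256 = -39*256 = -9984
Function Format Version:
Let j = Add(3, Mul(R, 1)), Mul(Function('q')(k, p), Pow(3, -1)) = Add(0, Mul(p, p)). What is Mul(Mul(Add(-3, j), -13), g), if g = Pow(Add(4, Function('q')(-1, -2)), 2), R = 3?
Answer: -9984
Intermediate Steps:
Function('q')(k, p) = Mul(3, Pow(p, 2)) (Function('q')(k, p) = Mul(3, Add(0, Mul(p, p))) = Mul(3, Add(0, Pow(p, 2))) = Mul(3, Pow(p, 2)))
j = 6 (j = Add(3, Mul(3, 1)) = Add(3, 3) = 6)
g = 256 (g = Pow(Add(4, Mul(3, Pow(-2, 2))), 2) = Pow(Add(4, Mul(3, 4)), 2) = Pow(Add(4, 12), 2) = Pow(16, 2) = 256)
Mul(Mul(Add(-3, j), -13), g) = Mul(Mul(Add(-3, 6), -13), 256) = Mul(Mul(3, -13), 256) = Mul(-39, 256) = -9984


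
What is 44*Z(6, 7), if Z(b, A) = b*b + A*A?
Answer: 3740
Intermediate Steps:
Z(b, A) = A² + b² (Z(b, A) = b² + A² = A² + b²)
44*Z(6, 7) = 44*(7² + 6²) = 44*(49 + 36) = 44*85 = 3740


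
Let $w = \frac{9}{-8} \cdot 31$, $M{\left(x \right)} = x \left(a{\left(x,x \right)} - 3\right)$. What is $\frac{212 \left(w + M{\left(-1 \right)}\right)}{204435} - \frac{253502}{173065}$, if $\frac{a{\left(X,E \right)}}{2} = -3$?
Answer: $- \frac{2345512419}{1572468590} \approx -1.4916$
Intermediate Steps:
$a{\left(X,E \right)} = -6$ ($a{\left(X,E \right)} = 2 \left(-3\right) = -6$)
$M{\left(x \right)} = - 9 x$ ($M{\left(x \right)} = x \left(-6 - 3\right) = x \left(-9\right) = - 9 x$)
$w = - \frac{279}{8}$ ($w = 9 \left(- \frac{1}{8}\right) 31 = \left(- \frac{9}{8}\right) 31 = - \frac{279}{8} \approx -34.875$)
$\frac{212 \left(w + M{\left(-1 \right)}\right)}{204435} - \frac{253502}{173065} = \frac{212 \left(- \frac{279}{8} - -9\right)}{204435} - \frac{253502}{173065} = 212 \left(- \frac{279}{8} + 9\right) \frac{1}{204435} - \frac{253502}{173065} = 212 \left(- \frac{207}{8}\right) \frac{1}{204435} - \frac{253502}{173065} = \left(- \frac{10971}{2}\right) \frac{1}{204435} - \frac{253502}{173065} = - \frac{1219}{45430} - \frac{253502}{173065} = - \frac{2345512419}{1572468590}$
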